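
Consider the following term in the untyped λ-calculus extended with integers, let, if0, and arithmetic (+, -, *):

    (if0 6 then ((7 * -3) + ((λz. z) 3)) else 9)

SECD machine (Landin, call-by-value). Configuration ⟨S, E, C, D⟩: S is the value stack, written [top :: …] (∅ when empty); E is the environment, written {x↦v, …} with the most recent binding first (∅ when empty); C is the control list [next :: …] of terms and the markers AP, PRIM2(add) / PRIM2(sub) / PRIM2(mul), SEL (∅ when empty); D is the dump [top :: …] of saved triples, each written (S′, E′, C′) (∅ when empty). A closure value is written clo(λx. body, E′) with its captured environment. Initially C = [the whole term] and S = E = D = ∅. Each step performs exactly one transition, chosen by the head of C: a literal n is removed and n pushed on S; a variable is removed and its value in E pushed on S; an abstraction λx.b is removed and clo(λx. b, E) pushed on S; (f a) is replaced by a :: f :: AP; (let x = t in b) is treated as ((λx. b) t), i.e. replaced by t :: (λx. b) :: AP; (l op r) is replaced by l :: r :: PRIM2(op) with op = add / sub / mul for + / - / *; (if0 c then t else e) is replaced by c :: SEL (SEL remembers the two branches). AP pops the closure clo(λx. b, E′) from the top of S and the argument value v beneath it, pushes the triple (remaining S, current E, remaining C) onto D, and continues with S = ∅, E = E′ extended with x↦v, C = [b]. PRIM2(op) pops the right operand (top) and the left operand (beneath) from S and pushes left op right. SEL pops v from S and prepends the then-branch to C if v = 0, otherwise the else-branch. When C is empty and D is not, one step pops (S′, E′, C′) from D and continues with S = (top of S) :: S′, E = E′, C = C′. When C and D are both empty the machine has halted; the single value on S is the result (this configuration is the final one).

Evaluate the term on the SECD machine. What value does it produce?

0. ⟨S=∅; E=∅; C=[(if0 6 then ((7 * -3) + ((λz. z) 3)) else 9)]; D=∅⟩
1. ⟨S=∅; E=∅; C=[6 :: SEL]; D=∅⟩
2. ⟨S=[6]; E=∅; C=[SEL]; D=∅⟩
3. ⟨S=∅; E=∅; C=[9]; D=∅⟩
4. ⟨S=[9]; E=∅; C=∅; D=∅⟩
→ final value 9

Answer: 9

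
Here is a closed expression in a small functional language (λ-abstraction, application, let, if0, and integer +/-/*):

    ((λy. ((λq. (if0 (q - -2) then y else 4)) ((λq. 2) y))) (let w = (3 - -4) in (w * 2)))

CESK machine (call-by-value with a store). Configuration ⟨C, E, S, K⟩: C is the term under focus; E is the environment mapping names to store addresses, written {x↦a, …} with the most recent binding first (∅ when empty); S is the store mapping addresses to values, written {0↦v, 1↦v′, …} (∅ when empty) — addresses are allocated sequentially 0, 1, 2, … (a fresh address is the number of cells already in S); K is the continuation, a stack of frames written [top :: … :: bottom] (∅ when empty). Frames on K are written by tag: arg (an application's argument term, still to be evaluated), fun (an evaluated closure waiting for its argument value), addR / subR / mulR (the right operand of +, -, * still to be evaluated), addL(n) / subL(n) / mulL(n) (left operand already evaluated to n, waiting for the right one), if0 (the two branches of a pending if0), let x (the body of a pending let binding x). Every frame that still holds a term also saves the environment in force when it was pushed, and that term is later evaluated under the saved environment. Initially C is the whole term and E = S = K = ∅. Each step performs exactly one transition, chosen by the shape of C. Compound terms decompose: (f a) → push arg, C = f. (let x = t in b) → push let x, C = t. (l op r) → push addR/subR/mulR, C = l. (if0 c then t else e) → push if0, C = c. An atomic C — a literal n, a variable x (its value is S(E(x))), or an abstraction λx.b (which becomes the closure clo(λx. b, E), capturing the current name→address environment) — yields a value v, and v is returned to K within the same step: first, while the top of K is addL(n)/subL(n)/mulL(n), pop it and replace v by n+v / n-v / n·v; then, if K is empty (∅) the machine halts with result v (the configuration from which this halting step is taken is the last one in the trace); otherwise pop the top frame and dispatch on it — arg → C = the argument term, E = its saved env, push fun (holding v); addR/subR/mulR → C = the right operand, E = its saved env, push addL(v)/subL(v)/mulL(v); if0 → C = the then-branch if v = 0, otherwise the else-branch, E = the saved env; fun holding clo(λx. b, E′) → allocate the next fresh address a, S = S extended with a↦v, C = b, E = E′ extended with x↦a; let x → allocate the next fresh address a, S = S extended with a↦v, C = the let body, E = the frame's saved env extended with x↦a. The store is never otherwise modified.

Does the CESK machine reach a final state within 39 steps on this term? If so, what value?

t=0: [C=((λy. ((λq. (if0 (q - -2) then y else 4)) ((λq. 2) y))) (let w = (3 - -4) in (w * 2))) | E=∅ | S=∅ | K=∅]
t=1: [C=(λy. ((λq. (if0 (q - -2) then y else 4)) ((λq. 2) y))) | E=∅ | S=∅ | K=[arg]]
t=2: [C=(let w = (3 - -4) in (w * 2)) | E=∅ | S=∅ | K=[fun]]
t=3: [C=(3 - -4) | E=∅ | S=∅ | K=[let w :: fun]]
t=4: [C=3 | E=∅ | S=∅ | K=[subR :: let w :: fun]]
t=5: [C=-4 | E=∅ | S=∅ | K=[subL(3) :: let w :: fun]]
t=6: [C=(w * 2) | E={w↦0} | S={0↦7} | K=[fun]]
t=7: [C=w | E={w↦0} | S={0↦7} | K=[mulR :: fun]]
t=8: [C=2 | E={w↦0} | S={0↦7} | K=[mulL(7) :: fun]]
t=9: [C=((λq. (if0 (q - -2) then y else 4)) ((λq. 2) y)) | E={y↦1} | S={0↦7, 1↦14} | K=∅]
t=10: [C=(λq. (if0 (q - -2) then y else 4)) | E={y↦1} | S={0↦7, 1↦14} | K=[arg]]
t=11: [C=((λq. 2) y) | E={y↦1} | S={0↦7, 1↦14} | K=[fun]]
t=12: [C=(λq. 2) | E={y↦1} | S={0↦7, 1↦14} | K=[arg :: fun]]
t=13: [C=y | E={y↦1} | S={0↦7, 1↦14} | K=[fun :: fun]]
t=14: [C=2 | E={q↦2, y↦1} | S={0↦7, 1↦14, 2↦14} | K=[fun]]
t=15: [C=(if0 (q - -2) then y else 4) | E={q↦3, y↦1} | S={0↦7, 1↦14, 2↦14, 3↦2} | K=∅]
t=16: [C=(q - -2) | E={q↦3, y↦1} | S={0↦7, 1↦14, 2↦14, 3↦2} | K=[if0]]
t=17: [C=q | E={q↦3, y↦1} | S={0↦7, 1↦14, 2↦14, 3↦2} | K=[subR :: if0]]
t=18: [C=-2 | E={q↦3, y↦1} | S={0↦7, 1↦14, 2↦14, 3↦2} | K=[subL(2) :: if0]]
t=19: [C=4 | E={q↦3, y↦1} | S={0↦7, 1↦14, 2↦14, 3↦2} | K=∅]
→ final value 4

Answer: 4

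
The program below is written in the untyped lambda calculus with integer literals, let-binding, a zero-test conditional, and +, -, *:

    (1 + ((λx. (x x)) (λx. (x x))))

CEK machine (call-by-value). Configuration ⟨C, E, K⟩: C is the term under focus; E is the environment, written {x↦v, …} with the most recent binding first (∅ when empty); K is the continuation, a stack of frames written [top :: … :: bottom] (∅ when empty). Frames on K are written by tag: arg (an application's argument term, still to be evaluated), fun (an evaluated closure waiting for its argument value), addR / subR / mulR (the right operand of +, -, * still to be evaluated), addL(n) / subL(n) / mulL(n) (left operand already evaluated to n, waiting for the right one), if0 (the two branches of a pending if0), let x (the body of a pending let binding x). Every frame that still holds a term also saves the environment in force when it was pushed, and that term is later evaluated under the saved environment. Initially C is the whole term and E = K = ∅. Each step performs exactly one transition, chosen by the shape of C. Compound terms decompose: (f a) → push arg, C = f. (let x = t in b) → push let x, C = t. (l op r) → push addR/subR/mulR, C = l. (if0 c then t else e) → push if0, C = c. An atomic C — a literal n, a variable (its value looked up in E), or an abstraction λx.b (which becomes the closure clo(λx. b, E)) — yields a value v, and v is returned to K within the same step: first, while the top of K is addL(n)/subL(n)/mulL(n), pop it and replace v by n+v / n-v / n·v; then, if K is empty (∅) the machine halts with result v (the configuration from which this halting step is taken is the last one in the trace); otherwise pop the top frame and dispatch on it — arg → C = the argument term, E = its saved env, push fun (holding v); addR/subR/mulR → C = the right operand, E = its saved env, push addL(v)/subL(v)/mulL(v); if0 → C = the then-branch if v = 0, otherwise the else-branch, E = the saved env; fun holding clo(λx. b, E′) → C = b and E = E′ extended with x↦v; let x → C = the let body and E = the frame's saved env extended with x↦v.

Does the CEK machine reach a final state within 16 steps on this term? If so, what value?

0. ⟨C=(1 + ((λx. (x x)) (λx. (x x)))); E=∅; K=∅⟩
1. ⟨C=1; E=∅; K=[addR]⟩
2. ⟨C=((λx. (x x)) (λx. (x x))); E=∅; K=[addL(1)]⟩
3. ⟨C=(λx. (x x)); E=∅; K=[arg :: addL(1)]⟩
4. ⟨C=(λx. (x x)); E=∅; K=[fun :: addL(1)]⟩
5. ⟨C=(x x); E={x↦clo(λx. (x x), ∅)}; K=[addL(1)]⟩
6. ⟨C=x; E={x↦clo(λx. (x x), ∅)}; K=[arg :: addL(1)]⟩
7. ⟨C=x; E={x↦clo(λx. (x x), ∅)}; K=[fun :: addL(1)]⟩
… configuration repeats with period 3 (steps 5–7 recur indefinitely) …

Answer: DIVERGES (no final state within 16 steps)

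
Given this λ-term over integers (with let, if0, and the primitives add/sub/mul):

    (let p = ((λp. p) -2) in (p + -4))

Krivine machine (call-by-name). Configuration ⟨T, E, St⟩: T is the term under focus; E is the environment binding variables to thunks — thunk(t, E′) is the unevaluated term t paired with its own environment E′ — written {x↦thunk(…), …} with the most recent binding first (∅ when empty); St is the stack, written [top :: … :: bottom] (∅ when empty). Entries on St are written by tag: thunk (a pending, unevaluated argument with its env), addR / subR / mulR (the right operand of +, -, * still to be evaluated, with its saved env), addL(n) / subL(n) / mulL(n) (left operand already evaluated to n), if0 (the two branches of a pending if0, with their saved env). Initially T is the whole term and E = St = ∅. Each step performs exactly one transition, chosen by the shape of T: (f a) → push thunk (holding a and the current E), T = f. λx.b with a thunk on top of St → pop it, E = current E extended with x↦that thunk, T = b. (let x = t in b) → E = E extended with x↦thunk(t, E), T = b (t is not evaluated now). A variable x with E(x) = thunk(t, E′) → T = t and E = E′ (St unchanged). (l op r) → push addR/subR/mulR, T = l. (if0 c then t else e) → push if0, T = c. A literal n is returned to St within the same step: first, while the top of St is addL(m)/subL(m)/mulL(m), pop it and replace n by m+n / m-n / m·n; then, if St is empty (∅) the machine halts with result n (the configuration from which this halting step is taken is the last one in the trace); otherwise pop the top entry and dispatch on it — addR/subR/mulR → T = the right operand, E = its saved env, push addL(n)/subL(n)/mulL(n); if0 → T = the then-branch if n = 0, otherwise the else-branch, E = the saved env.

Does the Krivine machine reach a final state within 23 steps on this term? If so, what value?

Answer: -6

Derivation:
[0] [T=(let p = ((λp. p) -2) in (p + -4)) | E=∅ | St=∅]
[1] [T=(p + -4) | E={p↦thunk(((λp. p) -2), ∅)} | St=∅]
[2] [T=p | E={p↦thunk(((λp. p) -2), ∅)} | St=[addR]]
[3] [T=((λp. p) -2) | E=∅ | St=[addR]]
[4] [T=(λp. p) | E=∅ | St=[thunk :: addR]]
[5] [T=p | E={p↦thunk(-2, ∅)} | St=[addR]]
[6] [T=-2 | E=∅ | St=[addR]]
[7] [T=-4 | E={p↦thunk(((λp. p) -2), ∅)} | St=[addL(-2)]]
→ final value -6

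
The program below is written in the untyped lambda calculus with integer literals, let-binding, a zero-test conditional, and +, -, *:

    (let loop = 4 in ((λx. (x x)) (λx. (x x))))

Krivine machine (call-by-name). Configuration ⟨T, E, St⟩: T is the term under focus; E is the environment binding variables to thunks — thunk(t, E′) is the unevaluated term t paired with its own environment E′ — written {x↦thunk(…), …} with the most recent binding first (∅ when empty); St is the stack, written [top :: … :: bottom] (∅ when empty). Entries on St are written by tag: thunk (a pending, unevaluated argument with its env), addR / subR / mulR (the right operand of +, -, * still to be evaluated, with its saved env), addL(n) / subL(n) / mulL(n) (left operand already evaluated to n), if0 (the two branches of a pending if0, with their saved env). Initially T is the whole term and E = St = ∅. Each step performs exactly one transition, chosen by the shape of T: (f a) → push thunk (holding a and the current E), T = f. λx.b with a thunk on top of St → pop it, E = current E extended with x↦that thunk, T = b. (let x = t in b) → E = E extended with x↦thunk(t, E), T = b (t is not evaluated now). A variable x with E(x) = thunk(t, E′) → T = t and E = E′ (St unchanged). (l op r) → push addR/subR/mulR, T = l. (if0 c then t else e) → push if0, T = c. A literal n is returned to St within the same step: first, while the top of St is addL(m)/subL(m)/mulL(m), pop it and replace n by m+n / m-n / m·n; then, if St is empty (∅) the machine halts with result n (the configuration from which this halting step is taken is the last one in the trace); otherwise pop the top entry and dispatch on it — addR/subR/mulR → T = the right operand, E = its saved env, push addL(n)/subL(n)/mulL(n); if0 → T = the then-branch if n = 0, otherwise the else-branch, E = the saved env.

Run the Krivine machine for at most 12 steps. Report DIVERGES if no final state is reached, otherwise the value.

t=0: [T=(let loop = 4 in ((λx. (x x)) (λx. (x x)))) | E=∅ | St=∅]
t=1: [T=((λx. (x x)) (λx. (x x))) | E={loop↦thunk(4, ∅)} | St=∅]
t=2: [T=(λx. (x x)) | E={loop↦thunk(4, ∅)} | St=[thunk]]
t=3: [T=(x x) | E={x↦thunk((λx. (x x)), {loop↦thunk(4, ∅)}), loop↦thunk(4, ∅)} | St=∅]
t=4: [T=x | E={x↦thunk((λx. (x x)), {loop↦thunk(4, ∅)}), loop↦thunk(4, ∅)} | St=[thunk]]
t=5: [T=(λx. (x x)) | E={loop↦thunk(4, ∅)} | St=[thunk]]
t=6: [T=(x x) | E={x↦thunk(x, {x↦thunk((λx. (x x)), {loop↦thunk(4, ∅)}), loop↦thunk(4, ∅)}), loop↦thunk(4, ∅)} | St=∅]
t=7: [T=x | E={x↦thunk(x, {x↦thunk((λx. (x x)), {loop↦thunk(4, ∅)}), loop↦thunk(4, ∅)}), loop↦thunk(4, ∅)} | St=[thunk]]
t=8: [T=x | E={x↦thunk((λx. (x x)), {loop↦thunk(4, ∅)}), loop↦thunk(4, ∅)} | St=[thunk]]
t=9: [T=(λx. (x x)) | E={loop↦thunk(4, ∅)} | St=[thunk]]
t=10: [T=(x x) | E={x↦thunk(x, {x↦thunk(x, {x↦thunk((λx. (x x)), {loop↦thunk(4, ∅)}), loop↦thunk(4, ∅)}), loop↦thunk(4, ∅)}), loop↦thunk(4, ∅)} | St=∅]
t=11: [T=x | E={x↦thunk(x, {x↦thunk(x, {x↦thunk((λx. (x x)), {loop↦thunk(4, ∅)}), loop↦thunk(4, ∅)}), loop↦thunk(4, ∅)}), loop↦thunk(4, ∅)} | St=[thunk]]
t=12: [T=x | E={x↦thunk(x, {x↦thunk((λx. (x x)), {loop↦thunk(4, ∅)}), loop↦thunk(4, ∅)}), loop↦thunk(4, ∅)} | St=[thunk]]
→ 12 transitions taken and the configuration is still not final: no result within 12 steps

Answer: DIVERGES (no final state within 12 steps)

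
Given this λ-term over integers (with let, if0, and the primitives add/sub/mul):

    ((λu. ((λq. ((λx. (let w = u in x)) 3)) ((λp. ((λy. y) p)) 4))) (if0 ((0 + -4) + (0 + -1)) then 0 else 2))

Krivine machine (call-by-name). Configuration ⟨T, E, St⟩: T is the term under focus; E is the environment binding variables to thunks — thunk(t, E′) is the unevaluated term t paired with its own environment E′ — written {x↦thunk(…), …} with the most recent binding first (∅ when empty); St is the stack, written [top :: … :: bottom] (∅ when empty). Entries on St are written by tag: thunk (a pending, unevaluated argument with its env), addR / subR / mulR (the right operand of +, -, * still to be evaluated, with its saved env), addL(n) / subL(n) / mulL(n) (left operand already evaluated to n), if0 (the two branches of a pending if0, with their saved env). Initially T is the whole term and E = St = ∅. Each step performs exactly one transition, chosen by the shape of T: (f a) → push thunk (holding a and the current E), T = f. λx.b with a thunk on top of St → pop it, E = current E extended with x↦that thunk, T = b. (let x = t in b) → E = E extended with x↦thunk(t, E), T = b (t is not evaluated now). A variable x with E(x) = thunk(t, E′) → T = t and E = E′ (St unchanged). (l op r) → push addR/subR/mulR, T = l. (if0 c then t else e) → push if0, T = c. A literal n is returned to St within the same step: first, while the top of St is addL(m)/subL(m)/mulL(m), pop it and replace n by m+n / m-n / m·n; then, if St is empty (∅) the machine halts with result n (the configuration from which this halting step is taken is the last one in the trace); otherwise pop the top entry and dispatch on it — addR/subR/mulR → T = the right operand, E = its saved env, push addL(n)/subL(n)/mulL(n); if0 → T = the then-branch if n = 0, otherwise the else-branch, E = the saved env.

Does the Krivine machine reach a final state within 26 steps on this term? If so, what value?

[0] <T=((λu. ((λq. ((λx. (let w = u in x)) 3)) ((λp. ((λy. y) p)) 4))) (if0 ((0 + -4) + (0 + -1)) then 0 else 2)), E=∅, St=∅>
[1] <T=(λu. ((λq. ((λx. (let w = u in x)) 3)) ((λp. ((λy. y) p)) 4))), E=∅, St=[thunk]>
[2] <T=((λq. ((λx. (let w = u in x)) 3)) ((λp. ((λy. y) p)) 4)), E={u↦thunk((if0 ((0 + -4) + (0 + -1)) then 0 else 2), ∅)}, St=∅>
[3] <T=(λq. ((λx. (let w = u in x)) 3)), E={u↦thunk((if0 ((0 + -4) + (0 + -1)) then 0 else 2), ∅)}, St=[thunk]>
[4] <T=((λx. (let w = u in x)) 3), E={q↦thunk(((λp. ((λy. y) p)) 4), {u↦thunk((if0 ((0 + -4) + (0 + -1)) then 0 else 2), ∅)}), u↦thunk((if0 ((0 + -4) + (0 + -1)) then 0 else 2), ∅)}, St=∅>
[5] <T=(λx. (let w = u in x)), E={q↦thunk(((λp. ((λy. y) p)) 4), {u↦thunk((if0 ((0 + -4) + (0 + -1)) then 0 else 2), ∅)}), u↦thunk((if0 ((0 + -4) + (0 + -1)) then 0 else 2), ∅)}, St=[thunk]>
[6] <T=(let w = u in x), E={x↦thunk(3, {q↦thunk(((λp. ((λy. y) p)) 4), {u↦thunk((if0 ((0 + -4) + (0 + -1)) then 0 else 2), ∅)}), u↦thunk((if0 ((0 + -4) + (0 + -1)) then 0 else 2), ∅)}), q↦thunk(((λp. ((λy. y) p)) 4), {u↦thunk((if0 ((0 + -4) + (0 + -1)) then 0 else 2), ∅)}), u↦thunk((if0 ((0 + -4) + (0 + -1)) then 0 else 2), ∅)}, St=∅>
[7] <T=x, E={w↦thunk(u, {x↦thunk(3, {q↦thunk(((λp. ((λy. y) p)) 4), {u↦thunk((if0 ((0 + -4) + (0 + -1)) then 0 else 2), ∅)}), u↦thunk((if0 ((0 + -4) + (0 + -1)) then 0 else 2), ∅)}), q↦thunk(((λp. ((λy. y) p)) 4), {u↦thunk((if0 ((0 + -4) + (0 + -1)) then 0 else 2), ∅)}), u↦thunk((if0 ((0 + -4) + (0 + -1)) then 0 else 2), ∅)}), x↦thunk(3, {q↦thunk(((λp. ((λy. y) p)) 4), {u↦thunk((if0 ((0 + -4) + (0 + -1)) then 0 else 2), ∅)}), u↦thunk((if0 ((0 + -4) + (0 + -1)) then 0 else 2), ∅)}), q↦thunk(((λp. ((λy. y) p)) 4), {u↦thunk((if0 ((0 + -4) + (0 + -1)) then 0 else 2), ∅)}), u↦thunk((if0 ((0 + -4) + (0 + -1)) then 0 else 2), ∅)}, St=∅>
[8] <T=3, E={q↦thunk(((λp. ((λy. y) p)) 4), {u↦thunk((if0 ((0 + -4) + (0 + -1)) then 0 else 2), ∅)}), u↦thunk((if0 ((0 + -4) + (0 + -1)) then 0 else 2), ∅)}, St=∅>
→ final value 3

Answer: 3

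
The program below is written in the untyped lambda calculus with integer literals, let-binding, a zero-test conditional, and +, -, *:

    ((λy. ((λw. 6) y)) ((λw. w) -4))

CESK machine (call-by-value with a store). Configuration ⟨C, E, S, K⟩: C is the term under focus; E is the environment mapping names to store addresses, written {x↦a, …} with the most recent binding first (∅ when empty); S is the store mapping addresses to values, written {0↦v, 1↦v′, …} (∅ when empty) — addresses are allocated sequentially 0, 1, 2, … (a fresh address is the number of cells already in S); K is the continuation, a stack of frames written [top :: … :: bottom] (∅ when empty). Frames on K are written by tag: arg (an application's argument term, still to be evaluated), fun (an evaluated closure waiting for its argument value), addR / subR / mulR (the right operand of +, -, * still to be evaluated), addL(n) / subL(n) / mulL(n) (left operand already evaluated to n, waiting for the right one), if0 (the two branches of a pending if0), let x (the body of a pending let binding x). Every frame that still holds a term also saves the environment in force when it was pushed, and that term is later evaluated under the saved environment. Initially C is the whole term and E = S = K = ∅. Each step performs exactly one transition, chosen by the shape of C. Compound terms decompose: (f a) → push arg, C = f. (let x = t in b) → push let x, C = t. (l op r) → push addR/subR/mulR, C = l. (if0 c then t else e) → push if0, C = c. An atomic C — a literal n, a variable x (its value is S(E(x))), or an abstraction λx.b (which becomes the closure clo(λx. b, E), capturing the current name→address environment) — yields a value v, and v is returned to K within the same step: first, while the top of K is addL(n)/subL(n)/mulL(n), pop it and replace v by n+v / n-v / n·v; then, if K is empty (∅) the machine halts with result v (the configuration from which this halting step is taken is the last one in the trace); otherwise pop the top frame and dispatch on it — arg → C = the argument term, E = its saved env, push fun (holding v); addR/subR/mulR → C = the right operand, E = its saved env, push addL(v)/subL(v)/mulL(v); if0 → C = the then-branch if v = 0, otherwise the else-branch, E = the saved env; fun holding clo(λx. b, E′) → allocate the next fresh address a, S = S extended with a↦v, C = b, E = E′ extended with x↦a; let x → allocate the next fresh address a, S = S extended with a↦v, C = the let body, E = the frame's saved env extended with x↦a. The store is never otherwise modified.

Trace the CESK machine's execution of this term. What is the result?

Answer: 6

Derivation:
step 0: ⟨C=((λy. ((λw. 6) y)) ((λw. w) -4)); E=∅; S=∅; K=∅⟩
step 1: ⟨C=(λy. ((λw. 6) y)); E=∅; S=∅; K=[arg]⟩
step 2: ⟨C=((λw. w) -4); E=∅; S=∅; K=[fun]⟩
step 3: ⟨C=(λw. w); E=∅; S=∅; K=[arg :: fun]⟩
step 4: ⟨C=-4; E=∅; S=∅; K=[fun :: fun]⟩
step 5: ⟨C=w; E={w↦0}; S={0↦-4}; K=[fun]⟩
step 6: ⟨C=((λw. 6) y); E={y↦1}; S={0↦-4, 1↦-4}; K=∅⟩
step 7: ⟨C=(λw. 6); E={y↦1}; S={0↦-4, 1↦-4}; K=[arg]⟩
step 8: ⟨C=y; E={y↦1}; S={0↦-4, 1↦-4}; K=[fun]⟩
step 9: ⟨C=6; E={w↦2, y↦1}; S={0↦-4, 1↦-4, 2↦-4}; K=∅⟩
→ final value 6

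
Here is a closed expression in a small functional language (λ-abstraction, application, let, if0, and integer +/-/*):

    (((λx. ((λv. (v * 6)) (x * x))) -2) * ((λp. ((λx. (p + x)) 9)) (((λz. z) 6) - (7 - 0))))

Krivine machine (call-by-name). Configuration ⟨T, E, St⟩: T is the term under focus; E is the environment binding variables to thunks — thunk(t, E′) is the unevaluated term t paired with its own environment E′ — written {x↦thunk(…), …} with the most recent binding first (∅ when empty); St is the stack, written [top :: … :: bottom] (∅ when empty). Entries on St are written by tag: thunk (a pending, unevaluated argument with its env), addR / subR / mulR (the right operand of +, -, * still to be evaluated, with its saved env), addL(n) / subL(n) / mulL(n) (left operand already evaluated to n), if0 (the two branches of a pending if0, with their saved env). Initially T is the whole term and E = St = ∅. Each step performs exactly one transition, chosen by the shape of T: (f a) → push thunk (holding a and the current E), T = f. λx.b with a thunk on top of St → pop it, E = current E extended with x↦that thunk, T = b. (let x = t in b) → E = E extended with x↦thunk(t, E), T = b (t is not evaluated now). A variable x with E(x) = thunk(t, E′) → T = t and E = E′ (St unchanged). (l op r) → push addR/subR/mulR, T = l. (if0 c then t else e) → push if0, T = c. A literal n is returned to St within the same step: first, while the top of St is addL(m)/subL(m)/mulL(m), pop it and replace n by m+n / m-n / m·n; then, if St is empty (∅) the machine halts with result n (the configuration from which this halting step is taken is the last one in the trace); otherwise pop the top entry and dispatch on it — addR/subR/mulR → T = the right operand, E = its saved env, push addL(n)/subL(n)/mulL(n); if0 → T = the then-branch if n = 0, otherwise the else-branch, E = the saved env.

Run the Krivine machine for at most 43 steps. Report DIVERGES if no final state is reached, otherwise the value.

Answer: 192

Derivation:
[0] <T=(((λx. ((λv. (v * 6)) (x * x))) -2) * ((λp. ((λx. (p + x)) 9)) (((λz. z) 6) - (7 - 0)))), E=∅, St=∅>
[1] <T=((λx. ((λv. (v * 6)) (x * x))) -2), E=∅, St=[mulR]>
[2] <T=(λx. ((λv. (v * 6)) (x * x))), E=∅, St=[thunk :: mulR]>
[3] <T=((λv. (v * 6)) (x * x)), E={x↦thunk(-2, ∅)}, St=[mulR]>
[4] <T=(λv. (v * 6)), E={x↦thunk(-2, ∅)}, St=[thunk :: mulR]>
[5] <T=(v * 6), E={v↦thunk((x * x), {x↦thunk(-2, ∅)}), x↦thunk(-2, ∅)}, St=[mulR]>
[6] <T=v, E={v↦thunk((x * x), {x↦thunk(-2, ∅)}), x↦thunk(-2, ∅)}, St=[mulR :: mulR]>
[7] <T=(x * x), E={x↦thunk(-2, ∅)}, St=[mulR :: mulR]>
[8] <T=x, E={x↦thunk(-2, ∅)}, St=[mulR :: mulR :: mulR]>
[9] <T=-2, E=∅, St=[mulR :: mulR :: mulR]>
[10] <T=x, E={x↦thunk(-2, ∅)}, St=[mulL(-2) :: mulR :: mulR]>
[11] <T=-2, E=∅, St=[mulL(-2) :: mulR :: mulR]>
[12] <T=6, E={v↦thunk((x * x), {x↦thunk(-2, ∅)}), x↦thunk(-2, ∅)}, St=[mulL(4) :: mulR]>
[13] <T=((λp. ((λx. (p + x)) 9)) (((λz. z) 6) - (7 - 0))), E=∅, St=[mulL(24)]>
[14] <T=(λp. ((λx. (p + x)) 9)), E=∅, St=[thunk :: mulL(24)]>
[15] <T=((λx. (p + x)) 9), E={p↦thunk((((λz. z) 6) - (7 - 0)), ∅)}, St=[mulL(24)]>
[16] <T=(λx. (p + x)), E={p↦thunk((((λz. z) 6) - (7 - 0)), ∅)}, St=[thunk :: mulL(24)]>
[17] <T=(p + x), E={x↦thunk(9, {p↦thunk((((λz. z) 6) - (7 - 0)), ∅)}), p↦thunk((((λz. z) 6) - (7 - 0)), ∅)}, St=[mulL(24)]>
[18] <T=p, E={x↦thunk(9, {p↦thunk((((λz. z) 6) - (7 - 0)), ∅)}), p↦thunk((((λz. z) 6) - (7 - 0)), ∅)}, St=[addR :: mulL(24)]>
[19] <T=(((λz. z) 6) - (7 - 0)), E=∅, St=[addR :: mulL(24)]>
[20] <T=((λz. z) 6), E=∅, St=[subR :: addR :: mulL(24)]>
[21] <T=(λz. z), E=∅, St=[thunk :: subR :: addR :: mulL(24)]>
[22] <T=z, E={z↦thunk(6, ∅)}, St=[subR :: addR :: mulL(24)]>
[23] <T=6, E=∅, St=[subR :: addR :: mulL(24)]>
[24] <T=(7 - 0), E=∅, St=[subL(6) :: addR :: mulL(24)]>
[25] <T=7, E=∅, St=[subR :: subL(6) :: addR :: mulL(24)]>
[26] <T=0, E=∅, St=[subL(7) :: subL(6) :: addR :: mulL(24)]>
[27] <T=x, E={x↦thunk(9, {p↦thunk((((λz. z) 6) - (7 - 0)), ∅)}), p↦thunk((((λz. z) 6) - (7 - 0)), ∅)}, St=[addL(-1) :: mulL(24)]>
[28] <T=9, E={p↦thunk((((λz. z) 6) - (7 - 0)), ∅)}, St=[addL(-1) :: mulL(24)]>
→ final value 192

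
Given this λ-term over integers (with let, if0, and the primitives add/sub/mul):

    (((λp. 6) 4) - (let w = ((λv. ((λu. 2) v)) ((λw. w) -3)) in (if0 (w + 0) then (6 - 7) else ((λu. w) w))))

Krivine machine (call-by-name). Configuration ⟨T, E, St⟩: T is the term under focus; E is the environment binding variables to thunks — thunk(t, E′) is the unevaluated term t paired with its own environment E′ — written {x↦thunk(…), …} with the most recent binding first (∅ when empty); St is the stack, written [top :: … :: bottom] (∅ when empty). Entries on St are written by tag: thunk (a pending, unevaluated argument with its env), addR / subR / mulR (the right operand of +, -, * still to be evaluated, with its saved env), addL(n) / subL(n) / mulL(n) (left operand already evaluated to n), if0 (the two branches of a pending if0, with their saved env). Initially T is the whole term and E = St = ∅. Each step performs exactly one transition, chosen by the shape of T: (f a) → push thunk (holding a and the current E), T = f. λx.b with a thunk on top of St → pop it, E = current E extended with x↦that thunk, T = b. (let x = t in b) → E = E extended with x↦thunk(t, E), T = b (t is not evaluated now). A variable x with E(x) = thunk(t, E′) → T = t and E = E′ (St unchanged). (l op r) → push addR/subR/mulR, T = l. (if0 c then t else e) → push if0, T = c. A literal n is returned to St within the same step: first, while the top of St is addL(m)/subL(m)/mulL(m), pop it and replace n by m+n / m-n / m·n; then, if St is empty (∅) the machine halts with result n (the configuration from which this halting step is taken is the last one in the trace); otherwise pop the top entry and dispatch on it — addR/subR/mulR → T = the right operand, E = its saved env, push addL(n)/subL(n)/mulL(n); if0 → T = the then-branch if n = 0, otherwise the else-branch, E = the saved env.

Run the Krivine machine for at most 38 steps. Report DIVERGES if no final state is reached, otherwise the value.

0. <T=(((λp. 6) 4) - (let w = ((λv. ((λu. 2) v)) ((λw. w) -3)) in (if0 (w + 0) then (6 - 7) else ((λu. w) w)))), E=∅, St=∅>
1. <T=((λp. 6) 4), E=∅, St=[subR]>
2. <T=(λp. 6), E=∅, St=[thunk :: subR]>
3. <T=6, E={p↦thunk(4, ∅)}, St=[subR]>
4. <T=(let w = ((λv. ((λu. 2) v)) ((λw. w) -3)) in (if0 (w + 0) then (6 - 7) else ((λu. w) w))), E=∅, St=[subL(6)]>
5. <T=(if0 (w + 0) then (6 - 7) else ((λu. w) w)), E={w↦thunk(((λv. ((λu. 2) v)) ((λw. w) -3)), ∅)}, St=[subL(6)]>
6. <T=(w + 0), E={w↦thunk(((λv. ((λu. 2) v)) ((λw. w) -3)), ∅)}, St=[if0 :: subL(6)]>
7. <T=w, E={w↦thunk(((λv. ((λu. 2) v)) ((λw. w) -3)), ∅)}, St=[addR :: if0 :: subL(6)]>
8. <T=((λv. ((λu. 2) v)) ((λw. w) -3)), E=∅, St=[addR :: if0 :: subL(6)]>
9. <T=(λv. ((λu. 2) v)), E=∅, St=[thunk :: addR :: if0 :: subL(6)]>
10. <T=((λu. 2) v), E={v↦thunk(((λw. w) -3), ∅)}, St=[addR :: if0 :: subL(6)]>
11. <T=(λu. 2), E={v↦thunk(((λw. w) -3), ∅)}, St=[thunk :: addR :: if0 :: subL(6)]>
12. <T=2, E={u↦thunk(v, {v↦thunk(((λw. w) -3), ∅)}), v↦thunk(((λw. w) -3), ∅)}, St=[addR :: if0 :: subL(6)]>
13. <T=0, E={w↦thunk(((λv. ((λu. 2) v)) ((λw. w) -3)), ∅)}, St=[addL(2) :: if0 :: subL(6)]>
14. <T=((λu. w) w), E={w↦thunk(((λv. ((λu. 2) v)) ((λw. w) -3)), ∅)}, St=[subL(6)]>
15. <T=(λu. w), E={w↦thunk(((λv. ((λu. 2) v)) ((λw. w) -3)), ∅)}, St=[thunk :: subL(6)]>
16. <T=w, E={u↦thunk(w, {w↦thunk(((λv. ((λu. 2) v)) ((λw. w) -3)), ∅)}), w↦thunk(((λv. ((λu. 2) v)) ((λw. w) -3)), ∅)}, St=[subL(6)]>
17. <T=((λv. ((λu. 2) v)) ((λw. w) -3)), E=∅, St=[subL(6)]>
18. <T=(λv. ((λu. 2) v)), E=∅, St=[thunk :: subL(6)]>
19. <T=((λu. 2) v), E={v↦thunk(((λw. w) -3), ∅)}, St=[subL(6)]>
20. <T=(λu. 2), E={v↦thunk(((λw. w) -3), ∅)}, St=[thunk :: subL(6)]>
21. <T=2, E={u↦thunk(v, {v↦thunk(((λw. w) -3), ∅)}), v↦thunk(((λw. w) -3), ∅)}, St=[subL(6)]>
→ final value 4

Answer: 4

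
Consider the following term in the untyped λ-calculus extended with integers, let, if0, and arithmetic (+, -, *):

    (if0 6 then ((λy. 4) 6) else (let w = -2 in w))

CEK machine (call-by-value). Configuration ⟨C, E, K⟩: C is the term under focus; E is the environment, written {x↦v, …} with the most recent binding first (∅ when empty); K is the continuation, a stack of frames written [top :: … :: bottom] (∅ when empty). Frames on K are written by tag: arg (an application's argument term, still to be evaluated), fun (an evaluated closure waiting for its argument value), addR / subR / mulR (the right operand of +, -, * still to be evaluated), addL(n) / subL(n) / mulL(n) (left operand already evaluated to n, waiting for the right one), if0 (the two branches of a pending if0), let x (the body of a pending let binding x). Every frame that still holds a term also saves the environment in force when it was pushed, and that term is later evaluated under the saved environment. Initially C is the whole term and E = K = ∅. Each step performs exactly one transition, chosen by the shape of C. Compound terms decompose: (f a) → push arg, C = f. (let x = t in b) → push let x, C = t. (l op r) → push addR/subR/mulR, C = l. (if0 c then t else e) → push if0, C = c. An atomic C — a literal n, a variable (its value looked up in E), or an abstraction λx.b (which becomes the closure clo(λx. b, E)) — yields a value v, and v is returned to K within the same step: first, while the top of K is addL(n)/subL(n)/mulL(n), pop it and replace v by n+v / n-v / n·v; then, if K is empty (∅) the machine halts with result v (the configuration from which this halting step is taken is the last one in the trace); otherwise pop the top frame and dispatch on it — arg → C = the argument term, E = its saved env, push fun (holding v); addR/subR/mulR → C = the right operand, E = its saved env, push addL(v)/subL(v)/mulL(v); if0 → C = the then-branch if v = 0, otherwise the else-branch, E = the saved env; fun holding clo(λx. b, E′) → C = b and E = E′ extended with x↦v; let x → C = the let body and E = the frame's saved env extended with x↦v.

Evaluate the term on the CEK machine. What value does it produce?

Answer: -2

Execution trace:
0. <C=(if0 6 then ((λy. 4) 6) else (let w = -2 in w)), E=∅, K=∅>
1. <C=6, E=∅, K=[if0]>
2. <C=(let w = -2 in w), E=∅, K=∅>
3. <C=-2, E=∅, K=[let w]>
4. <C=w, E={w↦-2}, K=∅>
→ final value -2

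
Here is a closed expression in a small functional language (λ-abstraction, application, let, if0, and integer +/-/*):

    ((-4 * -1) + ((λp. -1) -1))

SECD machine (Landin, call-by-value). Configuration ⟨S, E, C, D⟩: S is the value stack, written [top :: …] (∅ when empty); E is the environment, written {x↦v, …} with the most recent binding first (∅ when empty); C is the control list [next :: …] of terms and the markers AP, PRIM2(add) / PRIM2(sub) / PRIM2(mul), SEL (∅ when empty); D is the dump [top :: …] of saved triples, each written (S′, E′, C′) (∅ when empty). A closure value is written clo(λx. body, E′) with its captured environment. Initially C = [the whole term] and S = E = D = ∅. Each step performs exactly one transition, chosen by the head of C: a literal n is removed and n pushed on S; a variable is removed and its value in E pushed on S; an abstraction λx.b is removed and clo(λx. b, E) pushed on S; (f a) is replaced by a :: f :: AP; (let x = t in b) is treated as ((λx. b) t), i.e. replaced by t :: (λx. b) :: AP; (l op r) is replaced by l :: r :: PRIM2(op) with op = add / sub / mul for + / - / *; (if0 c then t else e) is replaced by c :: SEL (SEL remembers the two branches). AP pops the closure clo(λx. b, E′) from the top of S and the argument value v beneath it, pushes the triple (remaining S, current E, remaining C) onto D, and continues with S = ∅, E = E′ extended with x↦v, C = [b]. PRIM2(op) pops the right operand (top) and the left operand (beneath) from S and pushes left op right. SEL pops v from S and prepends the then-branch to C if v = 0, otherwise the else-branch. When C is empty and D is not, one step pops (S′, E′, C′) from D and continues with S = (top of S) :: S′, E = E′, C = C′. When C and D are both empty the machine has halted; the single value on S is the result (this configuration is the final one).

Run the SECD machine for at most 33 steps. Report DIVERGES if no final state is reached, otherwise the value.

Answer: 3

Derivation:
step 0: ⟨S=∅; E=∅; C=[((-4 * -1) + ((λp. -1) -1))]; D=∅⟩
step 1: ⟨S=∅; E=∅; C=[(-4 * -1) :: ((λp. -1) -1) :: PRIM2(add)]; D=∅⟩
step 2: ⟨S=∅; E=∅; C=[-4 :: -1 :: PRIM2(mul) :: ((λp. -1) -1) :: PRIM2(add)]; D=∅⟩
step 3: ⟨S=[-4]; E=∅; C=[-1 :: PRIM2(mul) :: ((λp. -1) -1) :: PRIM2(add)]; D=∅⟩
step 4: ⟨S=[-1 :: -4]; E=∅; C=[PRIM2(mul) :: ((λp. -1) -1) :: PRIM2(add)]; D=∅⟩
step 5: ⟨S=[4]; E=∅; C=[((λp. -1) -1) :: PRIM2(add)]; D=∅⟩
step 6: ⟨S=[4]; E=∅; C=[-1 :: (λp. -1) :: AP :: PRIM2(add)]; D=∅⟩
step 7: ⟨S=[-1 :: 4]; E=∅; C=[(λp. -1) :: AP :: PRIM2(add)]; D=∅⟩
step 8: ⟨S=[clo(λp. -1, ∅) :: -1 :: 4]; E=∅; C=[AP :: PRIM2(add)]; D=∅⟩
step 9: ⟨S=∅; E={p↦-1}; C=[-1]; D=[([4], ∅, [PRIM2(add)])]⟩
step 10: ⟨S=[-1]; E={p↦-1}; C=∅; D=[([4], ∅, [PRIM2(add)])]⟩
step 11: ⟨S=[-1 :: 4]; E=∅; C=[PRIM2(add)]; D=∅⟩
step 12: ⟨S=[3]; E=∅; C=∅; D=∅⟩
→ final value 3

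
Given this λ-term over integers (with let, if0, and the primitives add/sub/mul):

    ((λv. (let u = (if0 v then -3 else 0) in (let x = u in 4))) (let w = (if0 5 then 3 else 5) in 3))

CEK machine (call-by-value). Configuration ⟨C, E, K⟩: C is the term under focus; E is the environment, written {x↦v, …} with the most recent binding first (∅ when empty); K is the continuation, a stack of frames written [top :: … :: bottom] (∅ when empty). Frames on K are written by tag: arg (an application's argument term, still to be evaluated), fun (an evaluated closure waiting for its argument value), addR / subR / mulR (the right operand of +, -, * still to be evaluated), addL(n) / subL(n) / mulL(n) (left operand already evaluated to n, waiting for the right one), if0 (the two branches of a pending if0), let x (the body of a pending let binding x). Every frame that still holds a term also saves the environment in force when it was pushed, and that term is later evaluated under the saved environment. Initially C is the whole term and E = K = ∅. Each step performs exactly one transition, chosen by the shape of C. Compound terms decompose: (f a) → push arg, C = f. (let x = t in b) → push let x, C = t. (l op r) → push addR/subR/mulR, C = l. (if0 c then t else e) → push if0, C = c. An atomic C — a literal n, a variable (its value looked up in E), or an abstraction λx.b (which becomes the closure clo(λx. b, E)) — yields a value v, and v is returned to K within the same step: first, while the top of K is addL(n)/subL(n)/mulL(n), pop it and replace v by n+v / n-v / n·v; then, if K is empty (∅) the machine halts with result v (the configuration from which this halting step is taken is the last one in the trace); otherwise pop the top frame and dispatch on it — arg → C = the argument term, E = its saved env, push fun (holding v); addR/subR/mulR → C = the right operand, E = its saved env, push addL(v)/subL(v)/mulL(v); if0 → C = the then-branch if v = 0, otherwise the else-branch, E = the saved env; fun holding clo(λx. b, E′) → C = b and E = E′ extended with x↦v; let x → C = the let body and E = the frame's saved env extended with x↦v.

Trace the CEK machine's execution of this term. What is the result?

Answer: 4

Derivation:
0. [C=((λv. (let u = (if0 v then -3 else 0) in (let x = u in 4))) (let w = (if0 5 then 3 else 5) in 3)) | E=∅ | K=∅]
1. [C=(λv. (let u = (if0 v then -3 else 0) in (let x = u in 4))) | E=∅ | K=[arg]]
2. [C=(let w = (if0 5 then 3 else 5) in 3) | E=∅ | K=[fun]]
3. [C=(if0 5 then 3 else 5) | E=∅ | K=[let w :: fun]]
4. [C=5 | E=∅ | K=[if0 :: let w :: fun]]
5. [C=5 | E=∅ | K=[let w :: fun]]
6. [C=3 | E={w↦5} | K=[fun]]
7. [C=(let u = (if0 v then -3 else 0) in (let x = u in 4)) | E={v↦3} | K=∅]
8. [C=(if0 v then -3 else 0) | E={v↦3} | K=[let u]]
9. [C=v | E={v↦3} | K=[if0 :: let u]]
10. [C=0 | E={v↦3} | K=[let u]]
11. [C=(let x = u in 4) | E={u↦0, v↦3} | K=∅]
12. [C=u | E={u↦0, v↦3} | K=[let x]]
13. [C=4 | E={x↦0, u↦0, v↦3} | K=∅]
→ final value 4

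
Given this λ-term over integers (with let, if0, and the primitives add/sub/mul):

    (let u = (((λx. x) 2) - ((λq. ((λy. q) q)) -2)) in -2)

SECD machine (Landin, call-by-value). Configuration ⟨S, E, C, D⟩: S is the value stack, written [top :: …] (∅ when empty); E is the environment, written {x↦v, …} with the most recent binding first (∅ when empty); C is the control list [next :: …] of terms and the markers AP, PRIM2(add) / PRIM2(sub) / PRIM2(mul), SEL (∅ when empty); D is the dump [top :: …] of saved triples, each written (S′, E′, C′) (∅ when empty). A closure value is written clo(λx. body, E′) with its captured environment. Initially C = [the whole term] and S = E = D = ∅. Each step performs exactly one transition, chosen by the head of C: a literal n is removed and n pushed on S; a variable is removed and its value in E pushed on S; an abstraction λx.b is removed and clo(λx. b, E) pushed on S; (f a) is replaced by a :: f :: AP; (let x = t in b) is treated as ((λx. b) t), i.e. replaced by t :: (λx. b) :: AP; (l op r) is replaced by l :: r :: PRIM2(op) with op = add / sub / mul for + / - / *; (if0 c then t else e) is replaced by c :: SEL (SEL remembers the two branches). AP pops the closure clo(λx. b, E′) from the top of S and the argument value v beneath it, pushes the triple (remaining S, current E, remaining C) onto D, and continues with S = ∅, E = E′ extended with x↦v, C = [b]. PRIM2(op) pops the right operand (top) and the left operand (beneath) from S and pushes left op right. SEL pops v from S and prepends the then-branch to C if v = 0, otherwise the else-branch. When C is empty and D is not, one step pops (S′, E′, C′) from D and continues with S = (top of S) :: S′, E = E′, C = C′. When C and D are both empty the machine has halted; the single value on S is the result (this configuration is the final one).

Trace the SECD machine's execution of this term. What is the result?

step 0: ⟨S=∅; E=∅; C=[(let u = (((λx. x) 2) - ((λq. ((λy. q) q)) -2)) in -2)]; D=∅⟩
step 1: ⟨S=∅; E=∅; C=[(((λx. x) 2) - ((λq. ((λy. q) q)) -2)) :: (λu. -2) :: AP]; D=∅⟩
step 2: ⟨S=∅; E=∅; C=[((λx. x) 2) :: ((λq. ((λy. q) q)) -2) :: PRIM2(sub) :: (λu. -2) :: AP]; D=∅⟩
step 3: ⟨S=∅; E=∅; C=[2 :: (λx. x) :: AP :: ((λq. ((λy. q) q)) -2) :: PRIM2(sub) :: (λu. -2) :: AP]; D=∅⟩
step 4: ⟨S=[2]; E=∅; C=[(λx. x) :: AP :: ((λq. ((λy. q) q)) -2) :: PRIM2(sub) :: (λu. -2) :: AP]; D=∅⟩
step 5: ⟨S=[clo(λx. x, ∅) :: 2]; E=∅; C=[AP :: ((λq. ((λy. q) q)) -2) :: PRIM2(sub) :: (λu. -2) :: AP]; D=∅⟩
step 6: ⟨S=∅; E={x↦2}; C=[x]; D=[(∅, ∅, [((λq. ((λy. q) q)) -2) :: PRIM2(sub) :: (λu. -2) :: AP])]⟩
step 7: ⟨S=[2]; E={x↦2}; C=∅; D=[(∅, ∅, [((λq. ((λy. q) q)) -2) :: PRIM2(sub) :: (λu. -2) :: AP])]⟩
step 8: ⟨S=[2]; E=∅; C=[((λq. ((λy. q) q)) -2) :: PRIM2(sub) :: (λu. -2) :: AP]; D=∅⟩
step 9: ⟨S=[2]; E=∅; C=[-2 :: (λq. ((λy. q) q)) :: AP :: PRIM2(sub) :: (λu. -2) :: AP]; D=∅⟩
step 10: ⟨S=[-2 :: 2]; E=∅; C=[(λq. ((λy. q) q)) :: AP :: PRIM2(sub) :: (λu. -2) :: AP]; D=∅⟩
step 11: ⟨S=[clo(λq. ((λy. q) q), ∅) :: -2 :: 2]; E=∅; C=[AP :: PRIM2(sub) :: (λu. -2) :: AP]; D=∅⟩
step 12: ⟨S=∅; E={q↦-2}; C=[((λy. q) q)]; D=[([2], ∅, [PRIM2(sub) :: (λu. -2) :: AP])]⟩
step 13: ⟨S=∅; E={q↦-2}; C=[q :: (λy. q) :: AP]; D=[([2], ∅, [PRIM2(sub) :: (λu. -2) :: AP])]⟩
step 14: ⟨S=[-2]; E={q↦-2}; C=[(λy. q) :: AP]; D=[([2], ∅, [PRIM2(sub) :: (λu. -2) :: AP])]⟩
step 15: ⟨S=[clo(λy. q, {q↦-2}) :: -2]; E={q↦-2}; C=[AP]; D=[([2], ∅, [PRIM2(sub) :: (λu. -2) :: AP])]⟩
step 16: ⟨S=∅; E={y↦-2, q↦-2}; C=[q]; D=[(∅, {q↦-2}, ∅) :: ([2], ∅, [PRIM2(sub) :: (λu. -2) :: AP])]⟩
step 17: ⟨S=[-2]; E={y↦-2, q↦-2}; C=∅; D=[(∅, {q↦-2}, ∅) :: ([2], ∅, [PRIM2(sub) :: (λu. -2) :: AP])]⟩
step 18: ⟨S=[-2]; E={q↦-2}; C=∅; D=[([2], ∅, [PRIM2(sub) :: (λu. -2) :: AP])]⟩
step 19: ⟨S=[-2 :: 2]; E=∅; C=[PRIM2(sub) :: (λu. -2) :: AP]; D=∅⟩
step 20: ⟨S=[4]; E=∅; C=[(λu. -2) :: AP]; D=∅⟩
step 21: ⟨S=[clo(λu. -2, ∅) :: 4]; E=∅; C=[AP]; D=∅⟩
step 22: ⟨S=∅; E={u↦4}; C=[-2]; D=[(∅, ∅, ∅)]⟩
step 23: ⟨S=[-2]; E={u↦4}; C=∅; D=[(∅, ∅, ∅)]⟩
step 24: ⟨S=[-2]; E=∅; C=∅; D=∅⟩
→ final value -2

Answer: -2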